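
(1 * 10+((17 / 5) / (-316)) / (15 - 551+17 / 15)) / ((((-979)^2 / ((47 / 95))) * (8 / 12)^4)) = 96517846917 / 3693455291725760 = 0.00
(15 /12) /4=5 /16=0.31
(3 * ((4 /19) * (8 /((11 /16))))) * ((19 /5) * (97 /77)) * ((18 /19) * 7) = 2681856 /11495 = 233.31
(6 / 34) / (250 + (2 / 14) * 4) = 0.00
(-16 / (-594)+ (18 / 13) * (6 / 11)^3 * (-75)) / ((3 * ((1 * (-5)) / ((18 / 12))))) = 1.68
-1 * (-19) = 19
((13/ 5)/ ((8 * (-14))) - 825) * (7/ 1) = -462013/ 80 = -5775.16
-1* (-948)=948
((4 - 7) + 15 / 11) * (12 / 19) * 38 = -432 / 11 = -39.27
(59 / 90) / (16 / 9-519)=-0.00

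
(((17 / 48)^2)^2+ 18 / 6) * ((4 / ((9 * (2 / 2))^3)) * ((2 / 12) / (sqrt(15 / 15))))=16008769 / 5804752896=0.00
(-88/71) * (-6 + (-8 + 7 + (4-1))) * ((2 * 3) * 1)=29.75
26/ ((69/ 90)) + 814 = 19502/ 23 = 847.91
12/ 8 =3/ 2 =1.50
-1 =-1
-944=-944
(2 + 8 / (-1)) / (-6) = 1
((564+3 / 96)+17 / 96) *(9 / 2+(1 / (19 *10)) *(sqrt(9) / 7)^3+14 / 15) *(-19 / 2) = -899081777 / 30870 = -29124.77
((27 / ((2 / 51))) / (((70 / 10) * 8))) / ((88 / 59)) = 81243 / 9856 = 8.24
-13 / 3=-4.33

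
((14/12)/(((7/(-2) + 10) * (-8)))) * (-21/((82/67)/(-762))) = -1250823/4264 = -293.34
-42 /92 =-21 /46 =-0.46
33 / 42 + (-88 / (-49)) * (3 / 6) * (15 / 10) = 2.13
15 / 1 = 15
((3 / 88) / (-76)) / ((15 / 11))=-1 / 3040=-0.00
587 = 587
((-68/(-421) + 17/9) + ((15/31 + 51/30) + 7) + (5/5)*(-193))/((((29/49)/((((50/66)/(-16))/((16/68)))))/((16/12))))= 889228320505/10791193248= 82.40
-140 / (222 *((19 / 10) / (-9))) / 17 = 2100 / 11951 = 0.18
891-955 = -64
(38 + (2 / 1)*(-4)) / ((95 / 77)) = 462 / 19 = 24.32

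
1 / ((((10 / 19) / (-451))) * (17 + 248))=-3.23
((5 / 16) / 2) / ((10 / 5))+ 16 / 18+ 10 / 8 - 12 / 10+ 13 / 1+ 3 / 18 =40849 / 2880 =14.18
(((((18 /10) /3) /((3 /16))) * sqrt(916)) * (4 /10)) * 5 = 64 * sqrt(229) /5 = 193.70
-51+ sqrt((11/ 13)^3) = -51+ 11 * sqrt(143)/ 169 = -50.22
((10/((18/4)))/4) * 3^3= 15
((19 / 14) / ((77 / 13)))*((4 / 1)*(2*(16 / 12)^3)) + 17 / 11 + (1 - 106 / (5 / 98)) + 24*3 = -13221464 / 6615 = -1998.71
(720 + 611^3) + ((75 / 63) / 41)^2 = 169095209643796 / 741321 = 228099851.00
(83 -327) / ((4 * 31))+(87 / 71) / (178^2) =-137220707 / 69736484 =-1.97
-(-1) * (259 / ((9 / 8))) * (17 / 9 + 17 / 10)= 334628 / 405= 826.24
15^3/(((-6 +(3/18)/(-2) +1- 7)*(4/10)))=-20250/29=-698.28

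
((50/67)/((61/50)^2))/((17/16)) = 2000000/4238219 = 0.47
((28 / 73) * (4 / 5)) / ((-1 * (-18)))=56 / 3285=0.02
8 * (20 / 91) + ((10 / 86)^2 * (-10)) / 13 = 294090 / 168259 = 1.75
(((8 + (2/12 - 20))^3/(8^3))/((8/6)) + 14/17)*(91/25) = -365829373/62668800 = -5.84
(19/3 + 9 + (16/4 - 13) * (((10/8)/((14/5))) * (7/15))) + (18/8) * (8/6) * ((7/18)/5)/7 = 1619/120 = 13.49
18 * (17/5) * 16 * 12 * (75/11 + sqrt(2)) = 58752 * sqrt(2)/5 + 881280/11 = 96733.94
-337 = -337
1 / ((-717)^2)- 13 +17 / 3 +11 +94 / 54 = 8339669 / 1542267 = 5.41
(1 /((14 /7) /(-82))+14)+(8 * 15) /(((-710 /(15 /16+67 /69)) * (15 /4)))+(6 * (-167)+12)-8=-25109482 /24495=-1025.09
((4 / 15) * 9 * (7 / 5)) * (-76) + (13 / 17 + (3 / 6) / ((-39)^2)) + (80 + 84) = -90.59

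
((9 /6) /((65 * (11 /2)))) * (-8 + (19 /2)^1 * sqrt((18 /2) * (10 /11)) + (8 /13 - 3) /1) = -81 /1859 + 171 * sqrt(110) /15730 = 0.07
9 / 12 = 0.75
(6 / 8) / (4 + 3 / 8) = 6 / 35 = 0.17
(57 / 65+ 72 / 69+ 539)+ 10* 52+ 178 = 1852186 / 1495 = 1238.92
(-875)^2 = 765625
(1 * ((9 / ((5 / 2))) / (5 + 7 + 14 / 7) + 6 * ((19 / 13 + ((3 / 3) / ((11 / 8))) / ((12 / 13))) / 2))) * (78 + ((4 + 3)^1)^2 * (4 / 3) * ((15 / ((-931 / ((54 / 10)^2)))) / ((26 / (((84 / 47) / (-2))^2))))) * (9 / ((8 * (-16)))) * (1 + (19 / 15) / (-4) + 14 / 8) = -8586163782423 / 92964872000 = -92.36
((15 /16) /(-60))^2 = 1 /4096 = 0.00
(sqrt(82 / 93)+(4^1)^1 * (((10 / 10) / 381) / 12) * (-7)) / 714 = -1 / 116586+sqrt(7626) / 66402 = 0.00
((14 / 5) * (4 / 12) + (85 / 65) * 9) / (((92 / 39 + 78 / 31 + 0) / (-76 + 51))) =-383935 / 5894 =-65.14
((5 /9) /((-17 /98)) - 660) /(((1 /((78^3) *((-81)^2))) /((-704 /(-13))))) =-1900983308590080 /17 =-111822547564122.35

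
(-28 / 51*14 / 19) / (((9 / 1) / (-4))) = 1568 / 8721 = 0.18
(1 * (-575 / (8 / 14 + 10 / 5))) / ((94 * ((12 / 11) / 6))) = -44275 / 3384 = -13.08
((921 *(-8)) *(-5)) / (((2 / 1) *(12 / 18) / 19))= 524970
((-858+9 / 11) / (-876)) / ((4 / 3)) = 9429 / 12848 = 0.73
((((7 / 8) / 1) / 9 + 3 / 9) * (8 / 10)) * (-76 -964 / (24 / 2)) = -14539 / 270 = -53.85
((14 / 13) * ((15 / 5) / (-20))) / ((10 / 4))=-21 / 325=-0.06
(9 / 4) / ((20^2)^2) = 9 / 640000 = 0.00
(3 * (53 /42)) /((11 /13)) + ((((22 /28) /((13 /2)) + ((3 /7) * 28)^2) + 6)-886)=-1464273 /2002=-731.41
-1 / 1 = -1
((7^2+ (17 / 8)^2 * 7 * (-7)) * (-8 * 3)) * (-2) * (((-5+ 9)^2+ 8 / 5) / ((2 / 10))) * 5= -3638250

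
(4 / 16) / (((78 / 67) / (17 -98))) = -1809 / 104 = -17.39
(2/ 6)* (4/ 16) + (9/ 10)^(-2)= 427/ 324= 1.32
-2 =-2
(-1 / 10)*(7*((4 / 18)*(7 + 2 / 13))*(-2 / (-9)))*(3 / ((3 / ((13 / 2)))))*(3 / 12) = -217 / 540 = -0.40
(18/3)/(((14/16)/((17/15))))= 272/35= 7.77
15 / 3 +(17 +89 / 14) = 28.36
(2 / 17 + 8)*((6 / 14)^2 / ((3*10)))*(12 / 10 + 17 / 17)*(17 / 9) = 253 / 1225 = 0.21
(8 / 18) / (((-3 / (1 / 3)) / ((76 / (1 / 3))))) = -11.26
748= 748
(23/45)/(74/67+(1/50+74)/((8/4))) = 30820/2298303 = 0.01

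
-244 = -244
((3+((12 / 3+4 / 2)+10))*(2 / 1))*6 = 228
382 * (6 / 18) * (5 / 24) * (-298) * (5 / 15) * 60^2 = -28459000 / 3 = -9486333.33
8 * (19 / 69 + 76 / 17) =44536 / 1173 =37.97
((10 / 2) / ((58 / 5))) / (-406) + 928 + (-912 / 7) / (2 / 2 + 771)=4216769175 / 4544764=927.83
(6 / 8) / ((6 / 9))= 9 / 8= 1.12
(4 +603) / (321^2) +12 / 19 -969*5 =-9484191230 / 1957779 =-4844.36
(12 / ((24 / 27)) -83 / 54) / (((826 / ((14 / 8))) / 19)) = 6137 / 12744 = 0.48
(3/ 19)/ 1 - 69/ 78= -359/ 494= -0.73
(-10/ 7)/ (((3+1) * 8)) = -5/ 112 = -0.04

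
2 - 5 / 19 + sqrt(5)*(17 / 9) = 33 / 19 + 17*sqrt(5) / 9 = 5.96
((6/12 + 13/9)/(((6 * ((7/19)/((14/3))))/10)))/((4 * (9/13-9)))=-43225/34992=-1.24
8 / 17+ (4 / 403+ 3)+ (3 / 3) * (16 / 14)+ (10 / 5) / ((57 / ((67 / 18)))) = 116957018 / 24601941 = 4.75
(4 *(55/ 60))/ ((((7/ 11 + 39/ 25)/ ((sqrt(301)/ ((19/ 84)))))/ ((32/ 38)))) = 338800 *sqrt(301)/ 54511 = 107.83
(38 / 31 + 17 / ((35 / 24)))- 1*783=-835577 / 1085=-770.12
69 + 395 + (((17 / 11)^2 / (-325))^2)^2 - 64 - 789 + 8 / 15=-388.47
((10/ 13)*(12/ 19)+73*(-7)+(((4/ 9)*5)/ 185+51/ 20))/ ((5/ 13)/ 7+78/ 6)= -5849140213/ 150329520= -38.91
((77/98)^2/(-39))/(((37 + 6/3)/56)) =-242/10647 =-0.02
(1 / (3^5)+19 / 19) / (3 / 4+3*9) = 976 / 26973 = 0.04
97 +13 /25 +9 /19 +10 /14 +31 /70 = 659353 /6650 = 99.15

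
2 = 2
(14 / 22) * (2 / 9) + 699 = 69215 / 99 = 699.14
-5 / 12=-0.42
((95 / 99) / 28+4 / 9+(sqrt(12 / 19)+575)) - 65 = 2 * sqrt(57) / 19+1415047 / 2772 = 511.27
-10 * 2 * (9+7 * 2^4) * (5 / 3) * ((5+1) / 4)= -6050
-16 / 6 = -8 / 3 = -2.67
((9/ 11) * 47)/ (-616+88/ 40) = -235/ 3751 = -0.06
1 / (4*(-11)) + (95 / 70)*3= 1247 / 308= 4.05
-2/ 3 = -0.67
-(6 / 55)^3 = -216 / 166375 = -0.00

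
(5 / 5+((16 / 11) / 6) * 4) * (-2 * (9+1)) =-39.39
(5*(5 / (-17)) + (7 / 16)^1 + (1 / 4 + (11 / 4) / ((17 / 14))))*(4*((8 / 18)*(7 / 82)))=2821 / 12546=0.22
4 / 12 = 1 / 3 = 0.33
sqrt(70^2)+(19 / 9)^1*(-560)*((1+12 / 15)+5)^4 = -2843644258 / 1125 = -2527683.78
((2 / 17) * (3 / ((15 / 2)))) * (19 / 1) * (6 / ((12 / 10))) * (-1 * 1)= -76 / 17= -4.47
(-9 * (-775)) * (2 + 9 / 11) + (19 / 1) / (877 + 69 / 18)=1142750379 / 58135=19656.84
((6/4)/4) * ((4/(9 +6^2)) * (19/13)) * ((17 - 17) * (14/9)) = 0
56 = 56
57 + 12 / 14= 405 / 7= 57.86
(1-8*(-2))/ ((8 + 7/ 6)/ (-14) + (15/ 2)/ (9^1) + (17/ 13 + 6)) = 6188/ 2725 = 2.27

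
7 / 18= 0.39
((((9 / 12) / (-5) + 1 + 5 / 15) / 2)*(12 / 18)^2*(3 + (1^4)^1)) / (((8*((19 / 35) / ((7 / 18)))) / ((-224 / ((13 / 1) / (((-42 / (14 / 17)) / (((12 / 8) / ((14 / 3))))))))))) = 46368112 / 180063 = 257.51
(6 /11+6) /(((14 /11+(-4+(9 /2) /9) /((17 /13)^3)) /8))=-1886592 /10535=-179.08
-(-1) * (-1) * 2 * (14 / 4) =-7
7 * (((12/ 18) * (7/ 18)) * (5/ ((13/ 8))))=1960/ 351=5.58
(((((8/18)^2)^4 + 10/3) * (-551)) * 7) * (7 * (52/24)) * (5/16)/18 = -125964501240305/37192366944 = -3386.84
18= 18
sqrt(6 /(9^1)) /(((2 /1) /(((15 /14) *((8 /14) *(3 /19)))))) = 0.04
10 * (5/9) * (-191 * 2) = -2122.22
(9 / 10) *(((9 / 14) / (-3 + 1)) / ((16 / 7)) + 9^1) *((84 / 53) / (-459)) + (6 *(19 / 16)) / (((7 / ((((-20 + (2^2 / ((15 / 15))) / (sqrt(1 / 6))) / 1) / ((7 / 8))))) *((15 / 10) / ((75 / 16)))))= -513764481 / 7063840 + 1425 *sqrt(6) / 98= -37.11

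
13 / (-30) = -13 / 30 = -0.43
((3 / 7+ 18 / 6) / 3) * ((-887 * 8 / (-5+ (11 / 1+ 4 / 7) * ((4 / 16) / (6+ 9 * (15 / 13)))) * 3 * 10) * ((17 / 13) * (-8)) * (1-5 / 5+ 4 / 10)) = -26311286784 / 124657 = -211069.47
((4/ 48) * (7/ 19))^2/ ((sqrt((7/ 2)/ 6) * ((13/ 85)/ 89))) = 52955 * sqrt(21)/ 337896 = 0.72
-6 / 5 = -1.20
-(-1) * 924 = 924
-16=-16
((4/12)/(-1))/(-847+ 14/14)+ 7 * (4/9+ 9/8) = 111535/10152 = 10.99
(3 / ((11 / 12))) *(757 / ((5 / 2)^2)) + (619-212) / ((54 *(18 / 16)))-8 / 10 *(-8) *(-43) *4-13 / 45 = -46643621 / 66825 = -698.00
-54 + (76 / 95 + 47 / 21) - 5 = -55.96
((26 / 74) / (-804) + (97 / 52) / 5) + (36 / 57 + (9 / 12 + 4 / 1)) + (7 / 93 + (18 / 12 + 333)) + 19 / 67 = 129308322567 / 379634060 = 340.61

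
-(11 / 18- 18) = 313 / 18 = 17.39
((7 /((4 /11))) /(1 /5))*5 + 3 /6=1927 /4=481.75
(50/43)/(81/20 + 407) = 0.00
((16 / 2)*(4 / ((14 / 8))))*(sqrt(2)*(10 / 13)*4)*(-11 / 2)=-28160*sqrt(2) / 91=-437.63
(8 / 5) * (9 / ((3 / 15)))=72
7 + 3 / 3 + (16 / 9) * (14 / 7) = 104 / 9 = 11.56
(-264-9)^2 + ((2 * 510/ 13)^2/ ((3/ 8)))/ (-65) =163185333/ 2197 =74276.44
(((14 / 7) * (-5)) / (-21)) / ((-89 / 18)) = -60 / 623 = -0.10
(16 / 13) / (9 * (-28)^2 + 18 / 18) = 16 / 91741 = 0.00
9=9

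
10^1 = 10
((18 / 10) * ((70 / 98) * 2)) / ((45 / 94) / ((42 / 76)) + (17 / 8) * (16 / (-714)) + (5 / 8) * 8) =2538 / 5743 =0.44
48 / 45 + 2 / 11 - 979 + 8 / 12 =-977.08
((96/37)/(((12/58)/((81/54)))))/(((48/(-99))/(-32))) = 45936/37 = 1241.51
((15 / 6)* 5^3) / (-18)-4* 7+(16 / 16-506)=-19813 / 36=-550.36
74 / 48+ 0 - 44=-1019 / 24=-42.46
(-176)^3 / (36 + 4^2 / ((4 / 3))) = -113578.67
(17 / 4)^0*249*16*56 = 223104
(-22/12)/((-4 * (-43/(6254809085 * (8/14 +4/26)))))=-108118842755/2236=-48353686.38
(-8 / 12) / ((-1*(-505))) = -2 / 1515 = -0.00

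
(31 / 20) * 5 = 31 / 4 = 7.75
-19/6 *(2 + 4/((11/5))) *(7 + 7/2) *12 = -16758/11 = -1523.45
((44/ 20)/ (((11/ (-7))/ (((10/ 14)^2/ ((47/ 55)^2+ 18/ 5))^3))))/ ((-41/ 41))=86502001953125/ 37775013349688293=0.00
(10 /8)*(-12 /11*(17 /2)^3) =-73695 /88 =-837.44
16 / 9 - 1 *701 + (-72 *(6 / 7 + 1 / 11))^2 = 211318627 / 53361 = 3960.17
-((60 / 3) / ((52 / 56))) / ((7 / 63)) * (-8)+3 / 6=40333 / 26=1551.27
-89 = -89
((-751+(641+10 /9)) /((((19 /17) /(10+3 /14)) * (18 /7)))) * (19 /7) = -85085 /81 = -1050.43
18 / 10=9 / 5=1.80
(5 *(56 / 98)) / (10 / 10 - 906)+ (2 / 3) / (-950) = -0.00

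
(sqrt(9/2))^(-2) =2/9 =0.22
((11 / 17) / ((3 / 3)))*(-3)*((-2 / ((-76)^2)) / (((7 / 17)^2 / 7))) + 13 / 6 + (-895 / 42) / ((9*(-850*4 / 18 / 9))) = 849569 / 368220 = 2.31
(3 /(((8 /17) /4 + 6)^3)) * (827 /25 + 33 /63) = 43337573 /98425600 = 0.44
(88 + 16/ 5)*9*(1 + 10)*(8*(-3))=-216691.20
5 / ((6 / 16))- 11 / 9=109 / 9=12.11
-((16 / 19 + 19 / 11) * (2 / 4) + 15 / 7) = -3.43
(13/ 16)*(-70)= -455/ 8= -56.88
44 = 44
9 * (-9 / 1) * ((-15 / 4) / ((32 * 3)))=405 / 128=3.16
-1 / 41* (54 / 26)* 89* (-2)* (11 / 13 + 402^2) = 10096747578 / 6929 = 1457172.40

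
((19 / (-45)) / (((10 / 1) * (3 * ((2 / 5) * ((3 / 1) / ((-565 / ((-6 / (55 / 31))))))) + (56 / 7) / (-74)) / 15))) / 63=21845725 / 188101872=0.12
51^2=2601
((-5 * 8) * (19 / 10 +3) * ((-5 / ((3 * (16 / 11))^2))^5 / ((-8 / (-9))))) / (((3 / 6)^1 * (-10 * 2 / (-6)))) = 794333628405625 / 4809263859892224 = 0.17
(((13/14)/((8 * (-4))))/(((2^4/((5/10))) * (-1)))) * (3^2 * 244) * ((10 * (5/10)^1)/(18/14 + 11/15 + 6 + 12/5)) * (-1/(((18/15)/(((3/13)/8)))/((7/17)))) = -1441125/152354816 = -0.01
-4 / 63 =-0.06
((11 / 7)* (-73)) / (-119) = 803 / 833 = 0.96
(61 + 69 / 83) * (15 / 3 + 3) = 41056 / 83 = 494.65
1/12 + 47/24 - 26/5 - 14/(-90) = -1081/360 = -3.00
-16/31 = -0.52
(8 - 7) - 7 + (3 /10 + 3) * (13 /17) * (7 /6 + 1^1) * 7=10973 /340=32.27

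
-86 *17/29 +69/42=-19801/406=-48.77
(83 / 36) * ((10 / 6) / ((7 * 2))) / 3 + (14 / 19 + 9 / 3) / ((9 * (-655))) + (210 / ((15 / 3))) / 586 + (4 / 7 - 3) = -37480351177 / 16540002360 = -2.27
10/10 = 1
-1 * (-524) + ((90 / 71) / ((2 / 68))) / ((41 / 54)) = 1690604 / 2911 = 580.76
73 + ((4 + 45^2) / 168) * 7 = 3781 / 24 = 157.54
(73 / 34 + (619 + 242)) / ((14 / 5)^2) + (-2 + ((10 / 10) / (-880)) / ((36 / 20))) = 142627873 / 1319472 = 108.09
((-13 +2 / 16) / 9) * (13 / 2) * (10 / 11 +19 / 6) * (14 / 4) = -2521337 / 19008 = -132.65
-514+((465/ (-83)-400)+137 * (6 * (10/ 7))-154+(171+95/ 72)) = 11420251/ 41832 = 273.00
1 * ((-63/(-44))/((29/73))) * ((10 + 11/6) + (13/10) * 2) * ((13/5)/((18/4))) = 2876419/95700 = 30.06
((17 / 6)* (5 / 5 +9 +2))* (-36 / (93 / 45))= -592.26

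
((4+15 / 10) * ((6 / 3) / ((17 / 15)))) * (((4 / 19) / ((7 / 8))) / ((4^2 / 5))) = 1650 / 2261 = 0.73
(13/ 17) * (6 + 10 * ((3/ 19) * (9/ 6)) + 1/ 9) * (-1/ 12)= -9425/ 17442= -0.54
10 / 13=0.77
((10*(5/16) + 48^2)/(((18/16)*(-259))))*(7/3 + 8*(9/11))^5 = -39856505096778701/91224601083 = -436905.23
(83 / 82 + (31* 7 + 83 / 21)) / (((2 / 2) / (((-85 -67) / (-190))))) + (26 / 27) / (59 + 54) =777478892 / 4378185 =177.58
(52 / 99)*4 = 208 / 99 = 2.10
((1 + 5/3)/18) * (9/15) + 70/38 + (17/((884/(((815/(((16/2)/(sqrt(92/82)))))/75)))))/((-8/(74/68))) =1651/855 - 6031 * sqrt(1886)/69588480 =1.93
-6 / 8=-3 / 4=-0.75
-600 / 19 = -31.58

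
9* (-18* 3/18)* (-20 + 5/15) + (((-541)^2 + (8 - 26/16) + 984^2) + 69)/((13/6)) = 30291909/52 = 582536.71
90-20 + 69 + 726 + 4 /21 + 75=19744 /21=940.19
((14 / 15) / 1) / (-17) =-14 / 255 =-0.05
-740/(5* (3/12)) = -592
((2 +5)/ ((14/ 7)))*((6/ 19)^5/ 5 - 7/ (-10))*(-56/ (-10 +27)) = -20001506/ 2476099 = -8.08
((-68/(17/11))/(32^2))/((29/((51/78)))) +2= 385861/193024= 2.00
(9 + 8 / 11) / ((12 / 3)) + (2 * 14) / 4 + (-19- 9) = -817 / 44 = -18.57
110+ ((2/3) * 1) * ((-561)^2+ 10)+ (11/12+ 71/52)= 8187385/39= 209932.95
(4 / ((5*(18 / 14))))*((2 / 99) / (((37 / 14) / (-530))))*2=-5.04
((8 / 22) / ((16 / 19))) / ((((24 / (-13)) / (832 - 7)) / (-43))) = 8297.66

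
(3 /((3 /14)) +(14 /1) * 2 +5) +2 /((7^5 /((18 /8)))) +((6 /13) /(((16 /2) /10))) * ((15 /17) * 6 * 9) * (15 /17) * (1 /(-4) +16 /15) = 16874144363 /252575596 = 66.81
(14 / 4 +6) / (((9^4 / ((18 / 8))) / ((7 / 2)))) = 133 / 11664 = 0.01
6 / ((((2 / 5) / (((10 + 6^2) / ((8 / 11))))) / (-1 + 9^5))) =56021790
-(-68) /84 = 17 /21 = 0.81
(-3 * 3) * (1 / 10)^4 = -9 / 10000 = -0.00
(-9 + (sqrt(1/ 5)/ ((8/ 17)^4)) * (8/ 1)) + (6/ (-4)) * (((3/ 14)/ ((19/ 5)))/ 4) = -19197/ 2128 + 83521 * sqrt(5)/ 2560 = 63.93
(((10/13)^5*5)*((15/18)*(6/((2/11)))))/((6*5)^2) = 137500/3341637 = 0.04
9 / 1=9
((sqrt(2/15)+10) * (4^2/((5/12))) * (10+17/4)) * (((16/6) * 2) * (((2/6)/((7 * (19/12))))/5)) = 1024 * sqrt(30)/875+6144/35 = 181.95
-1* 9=-9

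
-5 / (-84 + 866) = -5 / 782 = -0.01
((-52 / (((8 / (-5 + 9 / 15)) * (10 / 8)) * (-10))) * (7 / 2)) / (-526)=1001 / 65750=0.02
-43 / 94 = -0.46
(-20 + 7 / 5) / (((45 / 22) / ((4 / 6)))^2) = -60016 / 30375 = -1.98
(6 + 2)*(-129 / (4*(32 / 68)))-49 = -2389 / 4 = -597.25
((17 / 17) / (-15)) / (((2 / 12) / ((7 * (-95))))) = 266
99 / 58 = 1.71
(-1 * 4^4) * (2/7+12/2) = -11264/7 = -1609.14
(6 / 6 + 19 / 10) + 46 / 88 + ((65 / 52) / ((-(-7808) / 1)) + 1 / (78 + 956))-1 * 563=-45177223427 / 80734720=-559.58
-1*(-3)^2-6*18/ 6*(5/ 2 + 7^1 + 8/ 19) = -3564/ 19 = -187.58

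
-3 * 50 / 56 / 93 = -25 / 868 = -0.03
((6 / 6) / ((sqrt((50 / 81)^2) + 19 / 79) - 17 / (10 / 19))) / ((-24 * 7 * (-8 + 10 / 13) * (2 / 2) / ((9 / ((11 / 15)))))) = -0.00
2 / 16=1 / 8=0.12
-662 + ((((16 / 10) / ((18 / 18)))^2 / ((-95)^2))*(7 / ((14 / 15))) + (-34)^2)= 22291846 / 45125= 494.00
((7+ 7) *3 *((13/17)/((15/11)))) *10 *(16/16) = 4004/17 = 235.53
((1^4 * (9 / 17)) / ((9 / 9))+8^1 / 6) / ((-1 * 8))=-0.23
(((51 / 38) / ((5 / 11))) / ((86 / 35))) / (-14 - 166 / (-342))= -35343 / 397492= -0.09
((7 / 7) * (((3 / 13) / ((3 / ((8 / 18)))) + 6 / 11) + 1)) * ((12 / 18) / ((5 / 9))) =4066 / 2145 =1.90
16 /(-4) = -4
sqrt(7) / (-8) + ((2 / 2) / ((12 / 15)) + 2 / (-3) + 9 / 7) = 157 / 84-sqrt(7) / 8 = 1.54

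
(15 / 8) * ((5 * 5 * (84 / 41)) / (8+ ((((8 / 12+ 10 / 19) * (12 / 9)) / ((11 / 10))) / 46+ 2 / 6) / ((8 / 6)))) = 11.61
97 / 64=1.52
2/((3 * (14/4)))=4/21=0.19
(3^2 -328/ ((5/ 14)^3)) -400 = -948907/ 125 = -7591.26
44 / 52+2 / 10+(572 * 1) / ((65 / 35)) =20088 / 65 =309.05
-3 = -3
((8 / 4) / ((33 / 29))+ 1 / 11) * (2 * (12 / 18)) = 244 / 99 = 2.46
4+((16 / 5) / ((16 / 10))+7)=13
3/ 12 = 1/ 4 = 0.25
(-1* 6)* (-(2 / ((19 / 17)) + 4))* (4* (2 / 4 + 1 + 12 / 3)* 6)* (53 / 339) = 1539120 / 2147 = 716.87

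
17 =17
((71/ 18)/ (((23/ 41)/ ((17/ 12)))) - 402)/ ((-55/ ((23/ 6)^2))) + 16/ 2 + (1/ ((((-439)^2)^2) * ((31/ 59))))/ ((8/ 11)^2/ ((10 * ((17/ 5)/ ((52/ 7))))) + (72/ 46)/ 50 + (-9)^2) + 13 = 3781788793344592823395282789/ 30075854090704400770875360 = 125.74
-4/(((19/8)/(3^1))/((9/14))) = -432/133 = -3.25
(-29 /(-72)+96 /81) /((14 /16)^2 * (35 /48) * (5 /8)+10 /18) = 351232 /200055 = 1.76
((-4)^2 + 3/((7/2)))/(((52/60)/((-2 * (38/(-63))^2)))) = -1703920/120393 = -14.15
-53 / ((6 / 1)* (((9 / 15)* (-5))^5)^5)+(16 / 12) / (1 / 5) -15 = -42364430472097 / 5083731656658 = -8.33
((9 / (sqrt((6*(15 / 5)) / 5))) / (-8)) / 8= -3*sqrt(10) / 128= -0.07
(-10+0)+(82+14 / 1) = 86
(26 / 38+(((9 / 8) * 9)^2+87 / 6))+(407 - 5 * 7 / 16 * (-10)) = 546.57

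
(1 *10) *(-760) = -7600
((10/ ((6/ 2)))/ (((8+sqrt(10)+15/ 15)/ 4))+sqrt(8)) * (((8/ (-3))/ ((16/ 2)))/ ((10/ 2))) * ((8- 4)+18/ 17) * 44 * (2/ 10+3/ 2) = -99.01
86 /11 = 7.82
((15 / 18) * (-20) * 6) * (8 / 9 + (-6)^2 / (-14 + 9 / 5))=113200 / 549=206.19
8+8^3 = 520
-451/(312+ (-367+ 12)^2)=-451/126337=-0.00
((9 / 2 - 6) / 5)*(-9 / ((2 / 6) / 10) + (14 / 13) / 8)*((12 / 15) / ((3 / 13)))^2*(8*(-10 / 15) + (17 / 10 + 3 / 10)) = -3243.18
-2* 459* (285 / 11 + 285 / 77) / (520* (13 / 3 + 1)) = -78489 / 8008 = -9.80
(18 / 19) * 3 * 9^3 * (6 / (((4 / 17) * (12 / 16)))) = 1338444 / 19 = 70444.42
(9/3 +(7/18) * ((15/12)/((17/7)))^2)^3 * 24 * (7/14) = 17227685395236511/48049596555264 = 358.54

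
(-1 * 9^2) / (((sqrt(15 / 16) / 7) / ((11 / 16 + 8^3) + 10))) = -306083.23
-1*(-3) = 3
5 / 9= 0.56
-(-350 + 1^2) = 349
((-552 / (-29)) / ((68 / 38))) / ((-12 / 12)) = -5244 / 493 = -10.64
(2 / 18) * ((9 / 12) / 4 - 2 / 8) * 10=-5 / 72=-0.07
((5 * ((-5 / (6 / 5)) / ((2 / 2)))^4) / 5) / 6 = 390625 / 7776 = 50.23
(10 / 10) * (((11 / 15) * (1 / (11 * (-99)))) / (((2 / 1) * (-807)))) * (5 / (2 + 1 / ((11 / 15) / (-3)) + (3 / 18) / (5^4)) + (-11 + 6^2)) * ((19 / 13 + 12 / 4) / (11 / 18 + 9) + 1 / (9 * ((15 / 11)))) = 12921139531 / 2510249627068326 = 0.00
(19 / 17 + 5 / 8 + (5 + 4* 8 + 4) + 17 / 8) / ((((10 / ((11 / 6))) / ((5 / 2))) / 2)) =11187 / 272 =41.13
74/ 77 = 0.96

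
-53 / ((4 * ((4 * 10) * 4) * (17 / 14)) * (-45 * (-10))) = -371 / 2448000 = -0.00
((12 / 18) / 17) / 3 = 2 / 153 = 0.01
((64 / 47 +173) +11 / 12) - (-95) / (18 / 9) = 125647 / 564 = 222.78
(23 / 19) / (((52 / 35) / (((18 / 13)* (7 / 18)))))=5635 / 12844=0.44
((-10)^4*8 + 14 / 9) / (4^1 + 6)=360007 / 45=8000.16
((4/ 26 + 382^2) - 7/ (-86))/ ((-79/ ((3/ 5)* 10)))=-6195315/ 559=-11082.85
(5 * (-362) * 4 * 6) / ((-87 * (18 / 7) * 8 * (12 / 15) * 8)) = 31675 / 8352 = 3.79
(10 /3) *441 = 1470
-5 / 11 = -0.45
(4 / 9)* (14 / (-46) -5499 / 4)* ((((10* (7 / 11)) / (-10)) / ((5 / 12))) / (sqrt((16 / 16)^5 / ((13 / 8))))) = 177107* sqrt(26) / 759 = 1189.82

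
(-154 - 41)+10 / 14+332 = 964 / 7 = 137.71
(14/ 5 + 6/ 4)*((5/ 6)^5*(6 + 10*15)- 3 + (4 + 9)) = 405103/ 1296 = 312.58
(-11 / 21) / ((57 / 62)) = -682 / 1197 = -0.57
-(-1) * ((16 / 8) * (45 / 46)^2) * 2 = 3.83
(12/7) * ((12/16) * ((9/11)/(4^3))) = 81/4928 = 0.02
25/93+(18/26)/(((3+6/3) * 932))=1515337/5633940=0.27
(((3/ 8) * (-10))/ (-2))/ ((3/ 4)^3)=40/ 9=4.44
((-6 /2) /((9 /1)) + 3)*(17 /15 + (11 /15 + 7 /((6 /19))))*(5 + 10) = 2884 /3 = 961.33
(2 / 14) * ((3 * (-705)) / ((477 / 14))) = -470 / 53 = -8.87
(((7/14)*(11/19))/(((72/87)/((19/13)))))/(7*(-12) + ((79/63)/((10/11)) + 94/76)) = -636405/101313056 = -0.01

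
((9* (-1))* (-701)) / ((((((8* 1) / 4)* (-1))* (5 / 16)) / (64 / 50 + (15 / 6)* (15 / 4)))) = -13444479 / 125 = -107555.83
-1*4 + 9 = 5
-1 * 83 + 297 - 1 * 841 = -627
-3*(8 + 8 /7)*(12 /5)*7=-2304 /5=-460.80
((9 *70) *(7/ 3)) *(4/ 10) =588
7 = 7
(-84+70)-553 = -567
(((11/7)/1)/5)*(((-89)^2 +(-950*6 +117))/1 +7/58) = 213103/290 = 734.84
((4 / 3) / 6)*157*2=628 / 9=69.78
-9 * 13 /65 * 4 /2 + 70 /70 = -2.60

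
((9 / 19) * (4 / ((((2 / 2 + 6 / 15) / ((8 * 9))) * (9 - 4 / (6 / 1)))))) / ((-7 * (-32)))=243 / 4655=0.05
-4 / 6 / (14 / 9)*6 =-18 / 7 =-2.57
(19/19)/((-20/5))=-1/4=-0.25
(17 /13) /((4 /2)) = 17 /26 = 0.65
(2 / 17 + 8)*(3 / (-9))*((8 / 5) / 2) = -184 / 85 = -2.16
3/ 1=3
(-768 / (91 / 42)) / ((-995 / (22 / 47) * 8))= 12672 / 607945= 0.02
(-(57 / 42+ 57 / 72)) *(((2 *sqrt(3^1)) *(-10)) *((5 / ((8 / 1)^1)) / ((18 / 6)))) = 9025 *sqrt(3) / 1008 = 15.51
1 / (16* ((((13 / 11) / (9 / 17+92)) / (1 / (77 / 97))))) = 11737 / 1904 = 6.16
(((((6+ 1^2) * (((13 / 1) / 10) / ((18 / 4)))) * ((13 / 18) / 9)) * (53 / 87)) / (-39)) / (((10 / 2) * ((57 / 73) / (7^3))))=-120763097 / 542266650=-0.22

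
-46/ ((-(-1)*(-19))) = 46/ 19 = 2.42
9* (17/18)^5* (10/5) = 1419857/104976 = 13.53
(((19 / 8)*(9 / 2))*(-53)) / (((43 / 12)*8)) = -27189 / 1376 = -19.76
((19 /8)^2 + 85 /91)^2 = 1466200681 /33918976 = 43.23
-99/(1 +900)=-99/901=-0.11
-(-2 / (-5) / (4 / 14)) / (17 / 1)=-7 / 85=-0.08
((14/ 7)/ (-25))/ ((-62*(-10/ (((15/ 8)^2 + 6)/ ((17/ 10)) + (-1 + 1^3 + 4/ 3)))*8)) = -11311/ 101184000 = -0.00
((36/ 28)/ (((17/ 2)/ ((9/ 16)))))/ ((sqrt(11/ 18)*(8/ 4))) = 243*sqrt(22)/ 20944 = 0.05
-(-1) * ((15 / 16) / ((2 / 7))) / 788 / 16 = 105 / 403456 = 0.00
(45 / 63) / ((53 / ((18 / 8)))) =45 / 1484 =0.03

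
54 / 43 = 1.26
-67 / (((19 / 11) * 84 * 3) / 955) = -703835 / 4788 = -147.00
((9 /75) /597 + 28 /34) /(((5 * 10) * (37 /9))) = 627003 /156463750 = 0.00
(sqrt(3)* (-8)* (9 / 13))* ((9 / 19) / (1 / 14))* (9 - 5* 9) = 326592* sqrt(3) / 247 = 2290.18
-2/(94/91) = -91/47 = -1.94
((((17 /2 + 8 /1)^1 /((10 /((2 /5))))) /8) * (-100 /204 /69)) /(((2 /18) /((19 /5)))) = -627 /31280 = -0.02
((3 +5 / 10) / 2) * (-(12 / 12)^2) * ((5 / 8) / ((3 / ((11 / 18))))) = -385 / 1728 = -0.22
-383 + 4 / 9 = -3443 / 9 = -382.56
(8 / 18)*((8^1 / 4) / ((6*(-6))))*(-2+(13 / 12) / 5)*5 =107 / 486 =0.22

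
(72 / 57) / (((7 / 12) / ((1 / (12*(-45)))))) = -8 / 1995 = -0.00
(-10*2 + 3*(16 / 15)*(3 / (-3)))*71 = -8236 / 5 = -1647.20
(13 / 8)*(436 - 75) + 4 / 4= 4701 / 8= 587.62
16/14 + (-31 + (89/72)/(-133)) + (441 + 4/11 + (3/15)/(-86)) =9319223167/22647240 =411.49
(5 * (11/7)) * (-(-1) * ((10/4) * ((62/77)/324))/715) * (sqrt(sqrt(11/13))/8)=0.00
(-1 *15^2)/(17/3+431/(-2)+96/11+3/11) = 270/241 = 1.12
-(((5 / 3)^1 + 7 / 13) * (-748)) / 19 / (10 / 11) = 353804 / 3705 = 95.49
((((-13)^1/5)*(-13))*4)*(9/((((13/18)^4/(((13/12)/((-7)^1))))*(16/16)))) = -314928/455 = -692.15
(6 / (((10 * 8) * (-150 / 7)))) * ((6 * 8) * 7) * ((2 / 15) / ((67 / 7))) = -686 / 41875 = -0.02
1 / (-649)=-1 / 649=-0.00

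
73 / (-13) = -73 / 13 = -5.62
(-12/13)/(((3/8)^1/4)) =-128/13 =-9.85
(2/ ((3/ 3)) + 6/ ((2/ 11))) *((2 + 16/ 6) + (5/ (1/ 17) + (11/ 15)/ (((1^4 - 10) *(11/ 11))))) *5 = 423290/ 27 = 15677.41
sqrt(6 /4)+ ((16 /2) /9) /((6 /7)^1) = 28 /27+ sqrt(6) /2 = 2.26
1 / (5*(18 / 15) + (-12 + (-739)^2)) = 1 / 546115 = 0.00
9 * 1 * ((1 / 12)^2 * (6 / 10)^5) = 243 / 50000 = 0.00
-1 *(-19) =19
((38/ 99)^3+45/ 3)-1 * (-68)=80589689/ 970299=83.06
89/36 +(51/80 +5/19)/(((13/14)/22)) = 264658/11115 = 23.81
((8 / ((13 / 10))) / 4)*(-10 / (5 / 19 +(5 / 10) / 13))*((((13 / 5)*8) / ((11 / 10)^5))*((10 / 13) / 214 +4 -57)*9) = 806769792000000 / 2567636093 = 314207.22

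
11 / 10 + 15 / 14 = 76 / 35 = 2.17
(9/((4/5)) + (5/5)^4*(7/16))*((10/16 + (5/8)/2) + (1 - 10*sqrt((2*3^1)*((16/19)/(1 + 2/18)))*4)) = 5797/256 - 1122*sqrt(285)/19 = -974.28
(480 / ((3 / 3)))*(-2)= -960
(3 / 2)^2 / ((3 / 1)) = 3 / 4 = 0.75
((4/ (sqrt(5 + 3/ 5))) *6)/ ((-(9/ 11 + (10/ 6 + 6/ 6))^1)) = -396 *sqrt(35)/ 805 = -2.91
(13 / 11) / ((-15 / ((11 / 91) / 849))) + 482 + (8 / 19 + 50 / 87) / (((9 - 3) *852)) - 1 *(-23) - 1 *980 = -19878409124137 / 41849298540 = -475.00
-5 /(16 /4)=-5 /4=-1.25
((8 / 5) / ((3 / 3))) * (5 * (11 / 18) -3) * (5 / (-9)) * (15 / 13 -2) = 44 / 1053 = 0.04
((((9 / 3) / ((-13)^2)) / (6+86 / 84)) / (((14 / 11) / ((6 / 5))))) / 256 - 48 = -1531545303 / 31907200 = -48.00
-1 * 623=-623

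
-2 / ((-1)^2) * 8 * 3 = -48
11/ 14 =0.79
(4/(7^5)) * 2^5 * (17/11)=2176/184877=0.01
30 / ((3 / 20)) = 200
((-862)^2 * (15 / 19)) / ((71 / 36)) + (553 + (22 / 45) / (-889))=16081600199107 / 53966745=297990.92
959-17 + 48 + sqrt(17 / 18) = sqrt(34) / 6 + 990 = 990.97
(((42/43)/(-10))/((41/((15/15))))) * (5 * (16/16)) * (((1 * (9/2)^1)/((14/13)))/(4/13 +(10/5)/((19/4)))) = -9633/141040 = -0.07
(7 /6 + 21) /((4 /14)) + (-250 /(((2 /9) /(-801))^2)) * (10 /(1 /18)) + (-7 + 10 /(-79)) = -554256647798207 /948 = -584658911179.54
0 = 0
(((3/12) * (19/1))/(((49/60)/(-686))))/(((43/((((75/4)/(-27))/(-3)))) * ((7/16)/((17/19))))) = -17000/387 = -43.93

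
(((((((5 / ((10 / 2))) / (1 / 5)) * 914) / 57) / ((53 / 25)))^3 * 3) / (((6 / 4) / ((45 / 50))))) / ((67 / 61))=18194011165625000 / 205250615943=88642.91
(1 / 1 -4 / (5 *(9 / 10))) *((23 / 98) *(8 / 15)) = 92 / 6615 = 0.01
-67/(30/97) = -6499/30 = -216.63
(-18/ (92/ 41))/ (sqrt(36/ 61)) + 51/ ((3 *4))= 17/ 4 - 123 *sqrt(61)/ 92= -6.19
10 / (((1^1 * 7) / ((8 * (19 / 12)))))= 380 / 21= 18.10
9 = 9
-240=-240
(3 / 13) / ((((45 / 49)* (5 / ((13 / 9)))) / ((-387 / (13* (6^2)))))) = -2107 / 35100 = -0.06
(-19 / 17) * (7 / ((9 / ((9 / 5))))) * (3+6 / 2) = -798 / 85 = -9.39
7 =7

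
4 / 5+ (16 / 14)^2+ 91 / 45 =9103 / 2205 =4.13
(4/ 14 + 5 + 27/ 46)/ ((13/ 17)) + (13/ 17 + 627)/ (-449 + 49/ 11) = 1090488599/ 173991090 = 6.27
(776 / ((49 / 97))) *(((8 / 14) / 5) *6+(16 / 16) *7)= 20248168 / 1715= 11806.51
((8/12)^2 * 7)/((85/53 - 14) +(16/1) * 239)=1484/1818135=0.00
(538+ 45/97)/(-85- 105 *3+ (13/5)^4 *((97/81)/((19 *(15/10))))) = -150719079375/111424789102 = -1.35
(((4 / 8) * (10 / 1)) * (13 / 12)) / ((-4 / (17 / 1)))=-1105 / 48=-23.02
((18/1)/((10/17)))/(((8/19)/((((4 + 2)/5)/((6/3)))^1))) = 8721/200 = 43.60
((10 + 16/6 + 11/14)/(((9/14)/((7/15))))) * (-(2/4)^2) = -791/324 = -2.44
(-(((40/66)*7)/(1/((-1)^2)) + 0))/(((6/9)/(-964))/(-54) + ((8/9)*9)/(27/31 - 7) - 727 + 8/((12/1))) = 49453200/8481956153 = 0.01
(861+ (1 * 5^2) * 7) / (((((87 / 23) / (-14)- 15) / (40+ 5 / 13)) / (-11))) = 58378600 / 1937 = 30138.67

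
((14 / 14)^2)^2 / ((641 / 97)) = 97 / 641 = 0.15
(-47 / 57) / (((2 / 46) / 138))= -49726 / 19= -2617.16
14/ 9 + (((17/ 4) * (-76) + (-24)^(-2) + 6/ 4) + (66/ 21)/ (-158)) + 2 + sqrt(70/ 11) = -33759997/ 106176 + sqrt(770)/ 11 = -315.44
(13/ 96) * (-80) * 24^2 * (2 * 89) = -1110720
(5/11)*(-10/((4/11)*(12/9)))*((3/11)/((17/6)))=-675/748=-0.90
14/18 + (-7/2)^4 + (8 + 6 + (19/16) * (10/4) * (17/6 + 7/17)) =1708451/9792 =174.47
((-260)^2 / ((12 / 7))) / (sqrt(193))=118300 * sqrt(193) / 579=2838.47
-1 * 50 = -50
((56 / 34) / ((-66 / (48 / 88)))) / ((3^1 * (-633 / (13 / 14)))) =26 / 3906243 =0.00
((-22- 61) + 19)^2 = 4096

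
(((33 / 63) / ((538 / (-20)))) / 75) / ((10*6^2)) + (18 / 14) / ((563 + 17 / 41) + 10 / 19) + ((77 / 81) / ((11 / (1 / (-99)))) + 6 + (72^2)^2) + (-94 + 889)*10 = 1783200438310111484651 / 66334830338700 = 26881812.00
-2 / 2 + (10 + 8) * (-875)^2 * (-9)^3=-10046531251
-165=-165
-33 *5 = -165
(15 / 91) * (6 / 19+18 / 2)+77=135788 / 1729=78.54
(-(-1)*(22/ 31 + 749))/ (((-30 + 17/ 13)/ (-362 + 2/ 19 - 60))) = 2421898128/ 219697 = 11023.81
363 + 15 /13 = 4734 /13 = 364.15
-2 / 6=-1 / 3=-0.33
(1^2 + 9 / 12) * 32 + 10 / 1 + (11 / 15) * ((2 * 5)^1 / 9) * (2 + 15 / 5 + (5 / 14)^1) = 4433 / 63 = 70.37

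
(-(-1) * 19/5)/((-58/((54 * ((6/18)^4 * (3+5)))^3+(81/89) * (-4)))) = -3380062/348435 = -9.70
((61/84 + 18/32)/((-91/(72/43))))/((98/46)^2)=-0.01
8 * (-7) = -56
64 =64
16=16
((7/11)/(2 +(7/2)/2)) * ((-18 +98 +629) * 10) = 39704/33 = 1203.15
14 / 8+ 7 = 35 / 4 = 8.75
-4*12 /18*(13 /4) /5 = -26 /15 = -1.73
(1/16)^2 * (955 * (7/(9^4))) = 6685/1679616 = 0.00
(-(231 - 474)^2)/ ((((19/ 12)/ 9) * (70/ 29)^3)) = -38883943647/ 1629250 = -23866.16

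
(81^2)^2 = 43046721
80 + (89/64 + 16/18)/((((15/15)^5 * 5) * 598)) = 10598501/132480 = 80.00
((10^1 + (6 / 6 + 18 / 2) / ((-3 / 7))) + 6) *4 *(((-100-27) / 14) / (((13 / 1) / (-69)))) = -128524 / 91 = -1412.35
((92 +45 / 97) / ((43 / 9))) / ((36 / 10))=44845 / 8342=5.38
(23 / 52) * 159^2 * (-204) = -29654613 / 13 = -2281124.08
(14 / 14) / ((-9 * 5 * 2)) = -1 / 90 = -0.01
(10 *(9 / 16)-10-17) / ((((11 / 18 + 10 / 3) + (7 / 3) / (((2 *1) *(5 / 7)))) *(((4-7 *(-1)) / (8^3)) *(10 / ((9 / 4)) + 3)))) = -4432320 / 184987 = -23.96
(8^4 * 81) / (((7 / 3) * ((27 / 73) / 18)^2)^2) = 16749964099584 / 49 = 341836002032.33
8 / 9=0.89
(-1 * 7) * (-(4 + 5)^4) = 45927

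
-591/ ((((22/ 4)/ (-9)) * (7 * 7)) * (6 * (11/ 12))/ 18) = 382968/ 5929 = 64.59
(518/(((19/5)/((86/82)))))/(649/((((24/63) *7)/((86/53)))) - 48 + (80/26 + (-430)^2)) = 61387144/79543528747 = 0.00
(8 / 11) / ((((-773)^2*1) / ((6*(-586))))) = -28128 / 6572819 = -0.00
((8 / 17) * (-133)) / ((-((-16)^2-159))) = 1064 / 1649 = 0.65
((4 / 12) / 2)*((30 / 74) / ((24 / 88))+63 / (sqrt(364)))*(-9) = -27*sqrt(91) / 52 -165 / 74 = -7.18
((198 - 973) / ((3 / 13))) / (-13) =775 / 3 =258.33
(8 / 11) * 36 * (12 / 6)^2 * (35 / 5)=8064 / 11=733.09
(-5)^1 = -5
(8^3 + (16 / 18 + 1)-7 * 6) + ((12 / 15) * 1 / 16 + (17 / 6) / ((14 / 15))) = 149617 / 315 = 474.97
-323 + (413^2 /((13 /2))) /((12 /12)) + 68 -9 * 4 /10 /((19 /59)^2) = 608955961 /23465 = 25951.67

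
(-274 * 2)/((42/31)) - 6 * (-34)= -4210/21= -200.48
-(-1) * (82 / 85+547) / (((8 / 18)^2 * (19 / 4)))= 3772737 / 6460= 584.02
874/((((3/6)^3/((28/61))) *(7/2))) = 55936/61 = 916.98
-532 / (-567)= 76 / 81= 0.94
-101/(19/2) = -202/19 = -10.63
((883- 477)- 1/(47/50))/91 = 1464/329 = 4.45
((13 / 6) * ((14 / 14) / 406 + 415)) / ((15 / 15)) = 2190383 / 2436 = 899.17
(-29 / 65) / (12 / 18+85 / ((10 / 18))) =-87 / 29965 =-0.00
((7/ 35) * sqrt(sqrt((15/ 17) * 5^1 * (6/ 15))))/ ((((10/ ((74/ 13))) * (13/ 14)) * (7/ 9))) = 666 * 17^(3/ 4) * 30^(1/ 4)/ 71825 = 0.18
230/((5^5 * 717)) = 46/448125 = 0.00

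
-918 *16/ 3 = -4896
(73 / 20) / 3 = 73 / 60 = 1.22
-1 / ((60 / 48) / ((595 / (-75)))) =476 / 75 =6.35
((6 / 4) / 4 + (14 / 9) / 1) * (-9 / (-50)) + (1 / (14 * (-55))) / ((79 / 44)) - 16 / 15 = -477719 / 663600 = -0.72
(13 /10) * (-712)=-4628 /5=-925.60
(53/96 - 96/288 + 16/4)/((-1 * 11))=-0.38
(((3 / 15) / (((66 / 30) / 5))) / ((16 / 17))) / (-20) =-0.02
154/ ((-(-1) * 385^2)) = 2/ 1925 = 0.00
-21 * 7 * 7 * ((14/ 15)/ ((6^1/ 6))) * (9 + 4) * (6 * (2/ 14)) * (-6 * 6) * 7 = 13484016/ 5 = 2696803.20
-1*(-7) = 7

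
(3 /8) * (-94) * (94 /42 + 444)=-440437 /28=-15729.89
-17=-17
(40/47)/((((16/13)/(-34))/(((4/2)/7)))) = -2210/329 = -6.72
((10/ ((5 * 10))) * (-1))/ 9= -1/ 45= -0.02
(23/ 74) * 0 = 0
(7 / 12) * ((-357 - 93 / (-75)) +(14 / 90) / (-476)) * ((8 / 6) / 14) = -5443133 / 275400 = -19.76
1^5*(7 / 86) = 7 / 86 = 0.08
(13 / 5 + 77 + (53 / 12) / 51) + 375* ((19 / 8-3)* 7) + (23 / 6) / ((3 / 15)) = -9435643 / 6120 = -1541.77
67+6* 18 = 175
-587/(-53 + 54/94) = 11.20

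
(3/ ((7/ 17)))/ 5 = 51/ 35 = 1.46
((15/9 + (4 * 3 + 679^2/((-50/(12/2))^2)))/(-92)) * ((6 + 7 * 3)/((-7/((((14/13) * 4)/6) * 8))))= 299369568/186875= 1601.98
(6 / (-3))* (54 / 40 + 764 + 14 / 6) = -46061 / 30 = -1535.37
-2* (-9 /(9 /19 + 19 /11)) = 1881 /230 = 8.18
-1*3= -3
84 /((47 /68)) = 5712 /47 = 121.53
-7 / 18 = -0.39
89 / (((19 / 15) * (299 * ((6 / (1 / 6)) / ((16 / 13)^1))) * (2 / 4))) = 3560 / 221559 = 0.02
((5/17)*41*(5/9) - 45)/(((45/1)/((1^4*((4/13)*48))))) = -75008/5967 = -12.57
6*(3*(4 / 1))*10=720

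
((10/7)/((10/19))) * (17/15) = 323/105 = 3.08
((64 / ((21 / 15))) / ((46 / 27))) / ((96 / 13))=585 / 161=3.63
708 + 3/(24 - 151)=89913/127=707.98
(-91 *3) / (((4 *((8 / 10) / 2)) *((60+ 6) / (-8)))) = 455 / 22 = 20.68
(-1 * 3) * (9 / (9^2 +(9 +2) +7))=-3 / 11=-0.27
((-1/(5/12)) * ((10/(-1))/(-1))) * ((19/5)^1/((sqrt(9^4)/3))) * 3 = -152/15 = -10.13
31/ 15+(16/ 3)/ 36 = 299/ 135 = 2.21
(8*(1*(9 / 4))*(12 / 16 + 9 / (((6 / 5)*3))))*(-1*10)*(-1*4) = 2340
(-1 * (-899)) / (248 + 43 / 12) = 10788 / 3019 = 3.57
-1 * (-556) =556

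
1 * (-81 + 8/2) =-77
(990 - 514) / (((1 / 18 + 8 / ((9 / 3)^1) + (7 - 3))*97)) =8568 / 11737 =0.73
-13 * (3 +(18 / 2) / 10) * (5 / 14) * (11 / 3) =-1859 / 28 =-66.39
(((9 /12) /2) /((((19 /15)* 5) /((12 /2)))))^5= 14348907 /2535525376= 0.01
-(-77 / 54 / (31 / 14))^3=156590819 / 586376253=0.27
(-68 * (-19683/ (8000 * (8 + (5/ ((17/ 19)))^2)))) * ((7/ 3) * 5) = 75213117/ 1511600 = 49.76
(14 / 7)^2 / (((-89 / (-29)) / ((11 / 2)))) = 638 / 89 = 7.17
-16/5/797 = -16/3985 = -0.00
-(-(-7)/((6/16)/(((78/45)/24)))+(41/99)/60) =-2683/1980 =-1.36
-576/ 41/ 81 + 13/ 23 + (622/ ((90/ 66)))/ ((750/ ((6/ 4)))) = 13834259/ 10608750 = 1.30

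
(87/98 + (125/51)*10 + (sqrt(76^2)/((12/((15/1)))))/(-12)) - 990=-972.52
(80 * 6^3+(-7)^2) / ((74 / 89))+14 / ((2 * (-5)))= 7710887 / 370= 20840.24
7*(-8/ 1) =-56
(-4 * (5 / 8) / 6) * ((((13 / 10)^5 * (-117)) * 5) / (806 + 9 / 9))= 4826809 / 4304000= 1.12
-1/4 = -0.25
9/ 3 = 3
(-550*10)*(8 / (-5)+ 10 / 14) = 34100 / 7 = 4871.43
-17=-17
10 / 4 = 5 / 2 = 2.50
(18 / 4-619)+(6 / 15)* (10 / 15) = -18427 / 30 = -614.23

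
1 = 1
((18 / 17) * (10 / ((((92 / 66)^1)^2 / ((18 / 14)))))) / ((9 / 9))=441045 / 62951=7.01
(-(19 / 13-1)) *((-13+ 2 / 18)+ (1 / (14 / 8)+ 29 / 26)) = 18349 / 3549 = 5.17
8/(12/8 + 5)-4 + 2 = -10/13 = -0.77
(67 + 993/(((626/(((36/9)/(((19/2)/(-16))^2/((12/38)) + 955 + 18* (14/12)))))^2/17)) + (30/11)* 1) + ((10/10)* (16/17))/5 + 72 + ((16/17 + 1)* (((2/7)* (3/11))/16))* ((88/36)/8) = 14992841797274160876208147/105644103034424272484320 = 141.92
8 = 8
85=85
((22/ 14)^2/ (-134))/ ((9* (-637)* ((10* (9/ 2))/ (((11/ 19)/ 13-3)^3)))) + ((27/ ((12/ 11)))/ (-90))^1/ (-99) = 283436177243897/ 102104806129882920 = 0.00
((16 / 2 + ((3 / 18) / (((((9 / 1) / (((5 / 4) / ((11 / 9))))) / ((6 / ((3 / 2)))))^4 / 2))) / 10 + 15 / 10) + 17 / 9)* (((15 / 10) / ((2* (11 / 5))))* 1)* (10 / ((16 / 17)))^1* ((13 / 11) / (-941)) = -4146208625 / 80017867248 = -0.05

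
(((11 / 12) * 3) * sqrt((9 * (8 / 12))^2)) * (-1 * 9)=-297 / 2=-148.50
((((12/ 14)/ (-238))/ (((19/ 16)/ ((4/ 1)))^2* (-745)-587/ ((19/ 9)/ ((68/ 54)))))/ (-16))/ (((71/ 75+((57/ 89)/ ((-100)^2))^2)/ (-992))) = 0.00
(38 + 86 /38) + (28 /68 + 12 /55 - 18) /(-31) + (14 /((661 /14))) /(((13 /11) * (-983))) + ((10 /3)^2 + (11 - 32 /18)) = 853472517110293 /13955534991255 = 61.16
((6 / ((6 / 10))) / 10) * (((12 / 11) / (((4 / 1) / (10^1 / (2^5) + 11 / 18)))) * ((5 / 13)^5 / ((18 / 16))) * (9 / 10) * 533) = 3408125 / 3770052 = 0.90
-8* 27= -216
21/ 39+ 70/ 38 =588/ 247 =2.38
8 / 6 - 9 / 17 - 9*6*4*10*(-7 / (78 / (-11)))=-1413187 / 663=-2131.50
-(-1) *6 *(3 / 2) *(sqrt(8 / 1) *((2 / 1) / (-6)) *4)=-24 *sqrt(2)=-33.94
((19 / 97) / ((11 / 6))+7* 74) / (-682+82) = -27641 / 32010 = -0.86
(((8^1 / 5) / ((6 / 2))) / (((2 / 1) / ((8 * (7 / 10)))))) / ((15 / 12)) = 448 / 375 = 1.19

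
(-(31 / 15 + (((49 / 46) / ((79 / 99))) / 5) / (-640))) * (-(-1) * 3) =-72084007 / 11628800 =-6.20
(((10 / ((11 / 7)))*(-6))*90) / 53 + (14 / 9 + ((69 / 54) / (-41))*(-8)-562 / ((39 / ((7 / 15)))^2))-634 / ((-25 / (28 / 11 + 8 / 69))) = 824144869448 / 188144696025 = 4.38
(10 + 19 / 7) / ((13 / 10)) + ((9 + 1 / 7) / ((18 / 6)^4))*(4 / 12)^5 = 9.78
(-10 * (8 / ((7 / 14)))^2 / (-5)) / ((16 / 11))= 352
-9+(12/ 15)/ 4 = -44/ 5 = -8.80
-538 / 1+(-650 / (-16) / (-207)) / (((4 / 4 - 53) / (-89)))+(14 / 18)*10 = -3514417 / 6624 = -530.56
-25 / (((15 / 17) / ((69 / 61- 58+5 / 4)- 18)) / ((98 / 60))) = 14963179 / 4392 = 3406.92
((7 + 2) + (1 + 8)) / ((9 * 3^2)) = 2 / 9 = 0.22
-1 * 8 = -8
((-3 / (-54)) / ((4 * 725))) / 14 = 1 / 730800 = 0.00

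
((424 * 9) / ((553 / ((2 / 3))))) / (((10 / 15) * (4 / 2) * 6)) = 318 / 553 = 0.58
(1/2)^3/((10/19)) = 19/80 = 0.24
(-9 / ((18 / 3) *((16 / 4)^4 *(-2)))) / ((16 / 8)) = 3 / 2048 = 0.00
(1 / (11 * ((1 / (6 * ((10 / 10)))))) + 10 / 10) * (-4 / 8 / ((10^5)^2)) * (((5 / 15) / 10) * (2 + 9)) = -0.00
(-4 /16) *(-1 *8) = 2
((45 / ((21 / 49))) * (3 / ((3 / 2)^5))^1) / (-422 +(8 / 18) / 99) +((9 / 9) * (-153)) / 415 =-5204721 / 11145655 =-0.47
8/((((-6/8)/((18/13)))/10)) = -1920/13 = -147.69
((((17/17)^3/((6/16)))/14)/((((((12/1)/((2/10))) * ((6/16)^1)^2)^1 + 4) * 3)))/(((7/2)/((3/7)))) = 128/204771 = 0.00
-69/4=-17.25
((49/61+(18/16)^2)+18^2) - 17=1206605/3904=309.07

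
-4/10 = -2/5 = -0.40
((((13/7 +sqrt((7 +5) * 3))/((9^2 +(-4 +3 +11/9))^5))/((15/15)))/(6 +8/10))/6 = 5412825/99355940221861876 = 0.00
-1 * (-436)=436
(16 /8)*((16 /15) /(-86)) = -16 /645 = -0.02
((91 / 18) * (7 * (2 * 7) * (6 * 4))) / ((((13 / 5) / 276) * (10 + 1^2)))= 1262240 / 11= 114749.09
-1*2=-2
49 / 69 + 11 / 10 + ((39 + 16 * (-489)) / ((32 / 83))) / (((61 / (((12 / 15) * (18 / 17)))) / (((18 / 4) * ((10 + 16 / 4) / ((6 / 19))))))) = -160098458893 / 2862120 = -55937.02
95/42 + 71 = 3077/42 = 73.26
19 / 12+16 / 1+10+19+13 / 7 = 4069 / 84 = 48.44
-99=-99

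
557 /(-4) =-557 /4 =-139.25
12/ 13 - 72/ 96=9/ 52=0.17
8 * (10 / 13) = 80 / 13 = 6.15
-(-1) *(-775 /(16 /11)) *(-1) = 8525 /16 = 532.81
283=283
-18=-18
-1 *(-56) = 56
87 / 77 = 1.13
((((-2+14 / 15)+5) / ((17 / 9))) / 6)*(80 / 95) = 472 / 1615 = 0.29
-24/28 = -6/7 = -0.86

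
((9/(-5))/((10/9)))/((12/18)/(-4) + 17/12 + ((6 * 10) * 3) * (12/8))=-162/27125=-0.01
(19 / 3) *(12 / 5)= 76 / 5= 15.20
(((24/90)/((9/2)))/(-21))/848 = -1/300510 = -0.00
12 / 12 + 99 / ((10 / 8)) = 401 / 5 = 80.20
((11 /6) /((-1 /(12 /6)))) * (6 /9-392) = 1434.89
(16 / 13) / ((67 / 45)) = 720 / 871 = 0.83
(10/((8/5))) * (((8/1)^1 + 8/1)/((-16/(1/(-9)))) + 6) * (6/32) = 1375/192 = 7.16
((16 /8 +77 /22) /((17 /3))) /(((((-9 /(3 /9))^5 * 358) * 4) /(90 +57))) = -539 /77624398224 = -0.00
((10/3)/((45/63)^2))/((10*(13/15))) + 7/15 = 238/195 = 1.22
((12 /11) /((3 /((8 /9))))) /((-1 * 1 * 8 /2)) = -8 /99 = -0.08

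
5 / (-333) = -5 / 333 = -0.02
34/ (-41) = -34/ 41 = -0.83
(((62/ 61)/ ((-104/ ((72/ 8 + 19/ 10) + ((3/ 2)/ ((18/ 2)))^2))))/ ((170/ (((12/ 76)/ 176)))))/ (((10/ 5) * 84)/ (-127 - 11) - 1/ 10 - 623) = 1402471/ 1553577376116480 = 0.00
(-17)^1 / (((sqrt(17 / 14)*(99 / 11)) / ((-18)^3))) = 648*sqrt(238) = 9996.86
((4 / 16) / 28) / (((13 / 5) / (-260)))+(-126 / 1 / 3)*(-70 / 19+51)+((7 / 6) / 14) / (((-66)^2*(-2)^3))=-1988.16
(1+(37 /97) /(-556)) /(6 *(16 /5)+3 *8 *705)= 89825 /1522608224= 0.00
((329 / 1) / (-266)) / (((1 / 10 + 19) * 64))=-235 / 232256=-0.00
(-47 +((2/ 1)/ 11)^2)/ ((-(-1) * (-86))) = 5683/ 10406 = 0.55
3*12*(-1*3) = -108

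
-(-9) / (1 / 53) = 477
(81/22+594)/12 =49.81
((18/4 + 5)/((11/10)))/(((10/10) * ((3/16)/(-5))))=-7600/33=-230.30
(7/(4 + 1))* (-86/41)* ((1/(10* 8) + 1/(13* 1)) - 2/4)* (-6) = -385581/53300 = -7.23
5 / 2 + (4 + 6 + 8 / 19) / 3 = 227 / 38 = 5.97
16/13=1.23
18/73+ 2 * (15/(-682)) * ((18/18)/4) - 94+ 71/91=-842534689/9061052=-92.98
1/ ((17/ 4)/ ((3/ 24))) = 1/ 34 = 0.03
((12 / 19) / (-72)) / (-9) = 1 / 1026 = 0.00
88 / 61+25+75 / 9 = 6364 / 183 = 34.78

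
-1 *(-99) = 99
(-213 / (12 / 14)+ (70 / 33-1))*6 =-16327 / 11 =-1484.27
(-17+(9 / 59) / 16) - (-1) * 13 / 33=-517015 / 31152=-16.60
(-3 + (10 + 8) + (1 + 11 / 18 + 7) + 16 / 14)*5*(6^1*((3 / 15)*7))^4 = 616214.59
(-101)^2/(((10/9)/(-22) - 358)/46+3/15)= -232276770/172681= -1345.12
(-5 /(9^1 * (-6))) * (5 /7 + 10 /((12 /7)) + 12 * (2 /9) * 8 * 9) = 41695 /2268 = 18.38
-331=-331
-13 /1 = -13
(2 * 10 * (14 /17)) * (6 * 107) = 179760 /17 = 10574.12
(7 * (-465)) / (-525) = 31 / 5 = 6.20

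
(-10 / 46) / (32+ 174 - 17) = -5 / 4347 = -0.00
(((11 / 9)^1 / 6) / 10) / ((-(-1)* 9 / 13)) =143 / 4860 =0.03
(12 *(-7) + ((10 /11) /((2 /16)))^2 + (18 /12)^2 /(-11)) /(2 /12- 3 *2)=1299 /242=5.37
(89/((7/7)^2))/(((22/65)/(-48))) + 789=-130161/11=-11832.82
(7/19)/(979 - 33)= 7/17974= 0.00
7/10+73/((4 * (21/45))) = 5573/140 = 39.81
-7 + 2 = -5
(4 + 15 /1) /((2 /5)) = 95 /2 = 47.50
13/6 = 2.17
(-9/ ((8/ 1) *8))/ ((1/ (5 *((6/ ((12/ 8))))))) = -45/ 16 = -2.81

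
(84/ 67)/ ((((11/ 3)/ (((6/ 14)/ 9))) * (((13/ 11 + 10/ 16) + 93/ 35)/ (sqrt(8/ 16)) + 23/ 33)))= -32457600/ 112598740003 + 207884880 * sqrt(2)/ 112598740003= 0.00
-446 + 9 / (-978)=-145399 / 326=-446.01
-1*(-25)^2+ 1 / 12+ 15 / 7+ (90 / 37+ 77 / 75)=-16040251 / 25900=-619.31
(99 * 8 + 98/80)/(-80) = -31729/3200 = -9.92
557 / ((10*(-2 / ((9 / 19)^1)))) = -13.19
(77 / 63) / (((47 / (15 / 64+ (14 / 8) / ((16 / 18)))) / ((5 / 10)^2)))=11 / 768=0.01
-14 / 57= -0.25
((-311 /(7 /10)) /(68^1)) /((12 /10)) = -7775 /1428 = -5.44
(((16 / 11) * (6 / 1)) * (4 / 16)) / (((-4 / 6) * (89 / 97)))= -3492 / 979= -3.57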